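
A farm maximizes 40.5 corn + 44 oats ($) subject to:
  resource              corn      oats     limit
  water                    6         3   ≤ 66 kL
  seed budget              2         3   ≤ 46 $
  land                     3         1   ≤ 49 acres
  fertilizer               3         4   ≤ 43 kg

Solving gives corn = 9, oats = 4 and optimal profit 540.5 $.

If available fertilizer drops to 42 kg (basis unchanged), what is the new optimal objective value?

At the optimum: water uses 66 of 66 (binding); seed budget uses 30 of 46 (slack = 16); land uses 31 of 49 (slack = 18); fertilizer uses 43 of 43 (binding).
Slack constraints have shadow price 0 (complementary slackness).
Dual feasibility on the basic columns requires 6·y_water + 3·y_fertilizer = 40.5, 3·y_water + 4·y_fertilizer = 44.
Solving: y_water = 2, y_fertilizer = 9.5.
Δz = y_fertilizer·Δb = 9.5 × (-1) = -9.5, so new z* = 540.5 − 9.5 = 531.

531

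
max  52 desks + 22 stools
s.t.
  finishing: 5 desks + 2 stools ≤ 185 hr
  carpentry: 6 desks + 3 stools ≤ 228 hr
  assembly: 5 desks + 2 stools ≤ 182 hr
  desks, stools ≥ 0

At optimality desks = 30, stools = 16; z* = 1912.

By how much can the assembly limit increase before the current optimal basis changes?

Binding constraints: carpentry, assembly. The basis is B = [[6,3],[5,2]] with det -3.
Per unit increase in assembly, x* moves by d = (1, -2).
The basis stays optimal until finishing becomes binding; allowable increase = 3 hr.

3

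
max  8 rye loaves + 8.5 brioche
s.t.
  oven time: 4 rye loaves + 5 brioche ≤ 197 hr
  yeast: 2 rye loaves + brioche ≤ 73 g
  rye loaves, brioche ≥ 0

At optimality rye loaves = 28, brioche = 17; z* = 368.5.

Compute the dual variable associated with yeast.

1

Check each constraint at x*: oven time 197/197 (tight); yeast 73/73 (tight).
Dual feasibility on the basic columns requires 4·y_oven time + 2·y_yeast = 8, 5·y_oven time + 1·y_yeast = 8.5.
Solving: y_oven time = 1.5, y_yeast = 1.
Shadow price of yeast = 1.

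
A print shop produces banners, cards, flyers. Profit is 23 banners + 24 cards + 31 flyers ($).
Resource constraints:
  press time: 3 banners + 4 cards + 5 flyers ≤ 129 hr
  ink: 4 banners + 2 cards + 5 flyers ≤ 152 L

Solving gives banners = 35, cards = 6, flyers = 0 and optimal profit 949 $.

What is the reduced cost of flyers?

Check each constraint at x*: press time 129/129 (tight); ink 152/152 (tight).
From A_Bᵀ y = c: 3·y_press time + 4·y_ink = 23; 4·y_press time + 2·y_ink = 24.
→ y_press time = 5 and y_ink = 2.
Reduced cost of flyers: c₃ − yᵀa₃ = 31 − (5·5 + 2·5) = 31 − 35 = -4.

-4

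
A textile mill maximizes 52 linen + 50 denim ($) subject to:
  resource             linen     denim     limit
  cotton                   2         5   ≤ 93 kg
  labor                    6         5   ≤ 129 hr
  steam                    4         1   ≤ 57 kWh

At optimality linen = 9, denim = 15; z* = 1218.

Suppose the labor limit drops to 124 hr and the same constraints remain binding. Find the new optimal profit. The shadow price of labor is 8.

1178

Δb = -5, so new z* = 1218 + (8)·(-5) = 1218 − 40 = 1178.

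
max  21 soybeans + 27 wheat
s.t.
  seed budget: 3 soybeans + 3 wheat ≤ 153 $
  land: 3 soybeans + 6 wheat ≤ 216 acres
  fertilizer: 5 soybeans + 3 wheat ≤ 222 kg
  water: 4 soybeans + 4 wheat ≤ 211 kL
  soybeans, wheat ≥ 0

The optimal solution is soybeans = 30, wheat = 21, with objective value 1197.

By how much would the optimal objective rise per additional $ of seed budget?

Check each constraint at x*: seed budget 153/153 (tight); land 216/216 (tight); fertilizer 213/222 (slack 9); water 204/211 (slack 7).
Since fertilizer, water are not tight, their duals are 0.
The binding rows give the dual system: 3·y_seed budget + 3·y_land = 21 and 3·y_seed budget + 6·y_land = 27.
→ y_seed budget = 5 and y_land = 2.
Shadow price of seed budget = 5.

5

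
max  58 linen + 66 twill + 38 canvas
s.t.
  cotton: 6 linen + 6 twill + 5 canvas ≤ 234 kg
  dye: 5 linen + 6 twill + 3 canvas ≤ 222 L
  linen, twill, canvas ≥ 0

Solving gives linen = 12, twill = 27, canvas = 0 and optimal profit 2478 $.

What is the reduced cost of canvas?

-1

Both cotton and dye are binding at x*.
Dual feasibility on the basic columns requires 6·y_cotton + 5·y_dye = 58, 6·y_cotton + 6·y_dye = 66.
This yields shadow prices y_cotton = 3, y_dye = 8.
Reduced cost of canvas: c₃ − yᵀa₃ = 38 − (3·5 + 8·3) = 38 − 39 = -1.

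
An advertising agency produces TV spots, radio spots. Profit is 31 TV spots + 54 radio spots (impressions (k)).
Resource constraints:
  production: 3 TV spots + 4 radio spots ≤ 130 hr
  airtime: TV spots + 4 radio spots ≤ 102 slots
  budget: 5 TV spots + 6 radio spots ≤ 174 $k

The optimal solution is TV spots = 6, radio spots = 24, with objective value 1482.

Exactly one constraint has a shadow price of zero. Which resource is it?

production

production: 114/130 (slack 16)
airtime: 102/102 (binding)
budget: 174/174 (binding)
By complementary slackness, a constraint with positive slack has shadow price 0 → production.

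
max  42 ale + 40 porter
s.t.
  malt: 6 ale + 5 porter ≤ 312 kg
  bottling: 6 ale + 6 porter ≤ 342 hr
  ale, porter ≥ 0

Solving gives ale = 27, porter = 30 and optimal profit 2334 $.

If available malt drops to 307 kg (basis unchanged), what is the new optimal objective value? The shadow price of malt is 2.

2324

Δb = -5, so new z* = 2334 + (2)·(-5) = 2334 − 10 = 2324.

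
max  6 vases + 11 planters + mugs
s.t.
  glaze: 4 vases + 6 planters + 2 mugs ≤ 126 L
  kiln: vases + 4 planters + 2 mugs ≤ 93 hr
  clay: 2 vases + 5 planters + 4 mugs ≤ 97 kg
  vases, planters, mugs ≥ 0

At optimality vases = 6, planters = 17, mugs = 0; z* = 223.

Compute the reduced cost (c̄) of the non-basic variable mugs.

At the optimum: glaze uses 126 of 126 (binding); kiln uses 74 of 93 (slack = 19); clay uses 97 of 97 (binding).
Slack constraints have shadow price 0 (complementary slackness).
The binding rows give the dual system: 4·y_glaze + 2·y_clay = 6 and 6·y_glaze + 5·y_clay = 11.
This yields shadow prices y_glaze = 1, y_clay = 1.
Reduced cost of mugs: c₃ − yᵀa₃ = 1 − (1·2 + 1·4) = 1 − 6 = -5.

-5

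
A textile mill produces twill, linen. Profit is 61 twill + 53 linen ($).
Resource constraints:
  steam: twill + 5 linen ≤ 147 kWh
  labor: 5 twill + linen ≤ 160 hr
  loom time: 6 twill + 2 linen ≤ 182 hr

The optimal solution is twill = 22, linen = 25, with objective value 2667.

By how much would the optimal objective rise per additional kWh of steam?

At the optimum: steam uses 147 of 147 (binding); labor uses 135 of 160 (slack = 25); loom time uses 182 of 182 (binding).
Slack constraints have shadow price 0 (complementary slackness).
From A_Bᵀ y = c: 1·y_steam + 6·y_loom time = 61; 5·y_steam + 2·y_loom time = 53.
Solving: y_steam = 7, y_loom time = 9.
Shadow price of steam = 7.

7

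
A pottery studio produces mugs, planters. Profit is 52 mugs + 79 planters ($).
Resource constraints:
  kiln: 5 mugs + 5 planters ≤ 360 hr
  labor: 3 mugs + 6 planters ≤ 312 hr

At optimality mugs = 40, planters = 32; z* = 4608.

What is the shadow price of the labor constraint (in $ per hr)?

9

Both kiln and labor are binding at x*.
From A_Bᵀ y = c: 5·y_kiln + 3·y_labor = 52; 5·y_kiln + 6·y_labor = 79.
→ y_kiln = 5 and y_labor = 9.
Shadow price of labor = 9.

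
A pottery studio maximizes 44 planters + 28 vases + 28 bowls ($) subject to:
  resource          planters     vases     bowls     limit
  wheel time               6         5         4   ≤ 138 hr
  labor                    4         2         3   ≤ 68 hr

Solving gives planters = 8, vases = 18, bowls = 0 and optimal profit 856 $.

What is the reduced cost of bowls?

Check each constraint at x*: wheel time 138/138 (tight); labor 68/68 (tight).
The binding rows give the dual system: 6·y_wheel time + 4·y_labor = 44 and 5·y_wheel time + 2·y_labor = 28.
→ y_wheel time = 3 and y_labor = 6.5.
Reduced cost of bowls: c₃ − yᵀa₃ = 28 − (3·4 + 6.5·3) = 28 − 31.5 = -3.5.

-3.5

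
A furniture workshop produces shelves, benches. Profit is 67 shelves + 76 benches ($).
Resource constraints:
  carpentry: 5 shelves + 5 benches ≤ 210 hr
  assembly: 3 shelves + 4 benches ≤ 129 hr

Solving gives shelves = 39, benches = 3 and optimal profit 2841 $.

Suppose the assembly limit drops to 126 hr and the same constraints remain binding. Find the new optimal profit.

Both carpentry and assembly are binding at x*.
The binding rows give the dual system: 5·y_carpentry + 3·y_assembly = 67 and 5·y_carpentry + 4·y_assembly = 76.
→ y_carpentry = 8 and y_assembly = 9.
Δz = y_assembly·Δb = 9 × (-3) = -27, so new z* = 2841 − 27 = 2814.

2814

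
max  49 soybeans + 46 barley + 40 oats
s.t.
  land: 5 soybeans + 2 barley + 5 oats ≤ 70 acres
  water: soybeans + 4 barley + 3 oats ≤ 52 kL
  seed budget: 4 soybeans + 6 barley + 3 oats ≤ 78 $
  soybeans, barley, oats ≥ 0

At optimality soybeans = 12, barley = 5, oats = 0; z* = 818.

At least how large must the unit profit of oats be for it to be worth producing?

Binding: land and seed budget. Non-binding: water (20 unused).
By complementary slackness, y = 0 for the non-binding constraint.
From A_Bᵀ y = c: 5·y_land + 4·y_seed budget = 49; 2·y_land + 6·y_seed budget = 46.
Solving: y_land = 5, y_seed budget = 6.
oats enters the basis when its profit ≥ yᵀa₃ = 5·5 + 6·3 = 43.

43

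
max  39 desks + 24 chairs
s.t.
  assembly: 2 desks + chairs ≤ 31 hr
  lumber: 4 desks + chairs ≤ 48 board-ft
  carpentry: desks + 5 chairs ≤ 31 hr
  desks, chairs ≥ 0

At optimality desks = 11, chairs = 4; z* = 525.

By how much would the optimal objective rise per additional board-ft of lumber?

Binding: lumber and carpentry. Non-binding: assembly (5 unused).
Slack constraints have shadow price 0 (complementary slackness).
Dual feasibility on the basic columns requires 4·y_lumber + 1·y_carpentry = 39, 1·y_lumber + 5·y_carpentry = 24.
Solving: y_lumber = 9, y_carpentry = 3.
Shadow price of lumber = 9.

9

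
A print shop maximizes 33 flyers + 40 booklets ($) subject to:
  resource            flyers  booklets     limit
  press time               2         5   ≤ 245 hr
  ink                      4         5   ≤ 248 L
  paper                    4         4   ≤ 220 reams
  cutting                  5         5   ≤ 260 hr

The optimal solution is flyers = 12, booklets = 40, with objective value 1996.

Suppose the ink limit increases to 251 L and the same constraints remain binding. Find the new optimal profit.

At the optimum: press time uses 224 of 245 (slack = 21); ink uses 248 of 248 (binding); paper uses 208 of 220 (slack = 12); cutting uses 260 of 260 (binding).
Slack constraints have shadow price 0 (complementary slackness).
From A_Bᵀ y = c: 4·y_ink + 5·y_cutting = 33; 5·y_ink + 5·y_cutting = 40.
Solving: y_ink = 7, y_cutting = 1.
Δz = y_ink·Δb = 7 × (3) = 21, so new z* = 1996 + 21 = 2017.

2017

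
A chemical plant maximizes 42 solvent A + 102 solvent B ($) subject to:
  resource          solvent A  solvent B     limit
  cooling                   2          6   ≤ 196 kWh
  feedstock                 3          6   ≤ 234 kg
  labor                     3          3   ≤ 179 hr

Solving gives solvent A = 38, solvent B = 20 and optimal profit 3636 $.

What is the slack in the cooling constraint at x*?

cooling used = 2·38 + 6·20 = 196; slack = 196 − 196 = 0.

0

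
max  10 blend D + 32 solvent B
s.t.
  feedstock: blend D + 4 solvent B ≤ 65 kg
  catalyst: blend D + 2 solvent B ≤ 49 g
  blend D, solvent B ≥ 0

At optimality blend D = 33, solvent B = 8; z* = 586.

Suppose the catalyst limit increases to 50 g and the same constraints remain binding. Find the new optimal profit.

590

Check each constraint at x*: feedstock 65/65 (tight); catalyst 49/49 (tight).
The binding rows give the dual system: 1·y_feedstock + 1·y_catalyst = 10 and 4·y_feedstock + 2·y_catalyst = 32.
Solving: y_feedstock = 6, y_catalyst = 4.
Δz = y_catalyst·Δb = 4 × (1) = 4, so new z* = 586 + 4 = 590.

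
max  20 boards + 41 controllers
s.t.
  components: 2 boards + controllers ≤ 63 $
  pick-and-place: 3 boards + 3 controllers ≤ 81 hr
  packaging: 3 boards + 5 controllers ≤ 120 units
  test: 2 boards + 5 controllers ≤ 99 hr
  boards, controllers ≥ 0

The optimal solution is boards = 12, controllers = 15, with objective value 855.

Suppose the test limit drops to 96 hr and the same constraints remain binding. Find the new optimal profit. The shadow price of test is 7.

834

Δb = -3, so new z* = 855 + (7)·(-3) = 855 − 21 = 834.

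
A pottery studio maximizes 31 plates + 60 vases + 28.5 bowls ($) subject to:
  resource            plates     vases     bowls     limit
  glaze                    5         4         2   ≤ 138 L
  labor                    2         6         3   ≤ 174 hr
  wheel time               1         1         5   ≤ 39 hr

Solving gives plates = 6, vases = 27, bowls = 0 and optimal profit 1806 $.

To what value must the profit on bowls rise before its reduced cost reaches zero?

Check each constraint at x*: glaze 138/138 (tight); labor 174/174 (tight); wheel time 33/39 (slack 6).
Since wheel time is not tight, its dual is 0.
From A_Bᵀ y = c: 5·y_glaze + 2·y_labor = 31; 4·y_glaze + 6·y_labor = 60.
This yields shadow prices y_glaze = 3, y_labor = 8.
bowls enters the basis when its profit ≥ yᵀa₃ = 3·2 + 8·3 = 30.

30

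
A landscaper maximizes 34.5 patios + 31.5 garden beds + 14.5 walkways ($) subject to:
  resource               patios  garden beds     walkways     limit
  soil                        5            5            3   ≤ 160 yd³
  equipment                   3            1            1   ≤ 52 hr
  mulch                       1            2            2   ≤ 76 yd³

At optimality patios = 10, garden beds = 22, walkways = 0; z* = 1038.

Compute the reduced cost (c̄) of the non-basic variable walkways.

Binding: soil and equipment. Non-binding: mulch (22 unused).
Since mulch is not tight, its dual is 0.
Dual feasibility on the basic columns requires 5·y_soil + 3·y_equipment = 34.5, 5·y_soil + 1·y_equipment = 31.5.
Solving: y_soil = 6, y_equipment = 1.5.
Reduced cost of walkways: c₃ − yᵀa₃ = 14.5 − (6·3 + 1.5·1) = 14.5 − 19.5 = -5.

-5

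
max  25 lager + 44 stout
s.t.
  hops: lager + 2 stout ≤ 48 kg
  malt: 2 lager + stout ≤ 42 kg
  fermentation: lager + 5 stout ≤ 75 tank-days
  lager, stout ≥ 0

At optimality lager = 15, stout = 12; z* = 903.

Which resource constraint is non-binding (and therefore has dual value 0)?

hops

hops: 39/48 (slack 9)
malt: 42/42 (binding)
fermentation: 75/75 (binding)
By complementary slackness, a constraint with positive slack has shadow price 0 → hops.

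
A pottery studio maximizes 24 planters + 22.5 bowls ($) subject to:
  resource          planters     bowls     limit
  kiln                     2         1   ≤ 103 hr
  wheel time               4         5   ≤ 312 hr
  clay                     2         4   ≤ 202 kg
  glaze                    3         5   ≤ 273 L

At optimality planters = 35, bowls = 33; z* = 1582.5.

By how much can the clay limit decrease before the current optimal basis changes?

Binding constraints: kiln, clay. The basis is B = [[2,1],[2,4]] with det 6.
Per unit decrease in clay, x* moves by d = (0.1667, -0.3333).
The basis stays optimal until bowls reaches 0; allowable decrease = 99 kg.

99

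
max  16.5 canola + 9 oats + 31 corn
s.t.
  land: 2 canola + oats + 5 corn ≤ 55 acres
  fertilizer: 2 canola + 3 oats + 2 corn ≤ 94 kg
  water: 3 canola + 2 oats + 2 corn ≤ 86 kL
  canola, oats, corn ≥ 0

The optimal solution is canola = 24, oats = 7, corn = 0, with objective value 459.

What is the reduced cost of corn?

-2

Binding: land and water. Non-binding: fertilizer (25 unused).
Since fertilizer is not tight, its dual is 0.
The binding rows give the dual system: 2·y_land + 3·y_water = 16.5 and 1·y_land + 2·y_water = 9.
This yields shadow prices y_land = 6, y_water = 1.5.
Reduced cost of corn: c₃ − yᵀa₃ = 31 − (6·5 + 1.5·2) = 31 − 33 = -2.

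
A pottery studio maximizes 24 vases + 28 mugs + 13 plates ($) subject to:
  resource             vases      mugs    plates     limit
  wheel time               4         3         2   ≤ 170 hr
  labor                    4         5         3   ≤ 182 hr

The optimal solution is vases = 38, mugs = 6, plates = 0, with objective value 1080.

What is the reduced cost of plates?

-4

Both wheel time and labor are binding at x*.
From A_Bᵀ y = c: 4·y_wheel time + 4·y_labor = 24; 3·y_wheel time + 5·y_labor = 28.
→ y_wheel time = 1 and y_labor = 5.
Reduced cost of plates: c₃ − yᵀa₃ = 13 − (1·2 + 5·3) = 13 − 17 = -4.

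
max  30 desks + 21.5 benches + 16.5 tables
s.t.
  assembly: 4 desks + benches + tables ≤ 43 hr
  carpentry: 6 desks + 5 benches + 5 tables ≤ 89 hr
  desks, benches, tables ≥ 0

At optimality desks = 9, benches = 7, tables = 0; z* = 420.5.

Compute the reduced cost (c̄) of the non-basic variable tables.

Both assembly and carpentry are binding at x*.
The binding rows give the dual system: 4·y_assembly + 6·y_carpentry = 30 and 1·y_assembly + 5·y_carpentry = 21.5.
Solving: y_assembly = 1.5, y_carpentry = 4.
Reduced cost of tables: c₃ − yᵀa₃ = 16.5 − (1.5·1 + 4·5) = 16.5 − 21.5 = -5.

-5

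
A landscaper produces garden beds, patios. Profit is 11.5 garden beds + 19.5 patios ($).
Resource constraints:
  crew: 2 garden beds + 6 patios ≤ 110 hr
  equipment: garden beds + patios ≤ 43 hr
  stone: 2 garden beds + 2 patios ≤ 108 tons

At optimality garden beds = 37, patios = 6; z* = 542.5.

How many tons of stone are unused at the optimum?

stone used = 2·37 + 2·6 = 86; slack = 108 − 86 = 22.

22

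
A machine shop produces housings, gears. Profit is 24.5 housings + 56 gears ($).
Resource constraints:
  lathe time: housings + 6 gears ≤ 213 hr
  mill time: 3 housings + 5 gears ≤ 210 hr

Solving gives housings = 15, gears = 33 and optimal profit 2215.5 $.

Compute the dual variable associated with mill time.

Both lathe time and mill time are binding at x*.
From A_Bᵀ y = c: 1·y_lathe time + 3·y_mill time = 24.5; 6·y_lathe time + 5·y_mill time = 56.
→ y_lathe time = 3.5 and y_mill time = 7.
Shadow price of mill time = 7.

7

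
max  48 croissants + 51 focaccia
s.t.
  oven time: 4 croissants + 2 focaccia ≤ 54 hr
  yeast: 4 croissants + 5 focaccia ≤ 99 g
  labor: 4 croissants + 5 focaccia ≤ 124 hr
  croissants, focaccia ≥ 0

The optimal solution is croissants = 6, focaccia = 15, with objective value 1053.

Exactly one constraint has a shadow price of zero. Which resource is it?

labor

oven time: 54/54 (binding)
yeast: 99/99 (binding)
labor: 99/124 (slack 25)
By complementary slackness, a constraint with positive slack has shadow price 0 → labor.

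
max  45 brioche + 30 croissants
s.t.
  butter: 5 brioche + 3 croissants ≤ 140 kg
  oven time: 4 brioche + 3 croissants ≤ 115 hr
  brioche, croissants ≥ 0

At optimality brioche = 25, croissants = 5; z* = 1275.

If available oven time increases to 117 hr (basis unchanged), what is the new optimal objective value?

1285

At the optimum: butter uses 140 of 140 (binding); oven time uses 115 of 115 (binding).
The binding rows give the dual system: 5·y_butter + 4·y_oven time = 45 and 3·y_butter + 3·y_oven time = 30.
→ y_butter = 5 and y_oven time = 5.
Δz = y_oven time·Δb = 5 × (2) = 10, so new z* = 1275 + 10 = 1285.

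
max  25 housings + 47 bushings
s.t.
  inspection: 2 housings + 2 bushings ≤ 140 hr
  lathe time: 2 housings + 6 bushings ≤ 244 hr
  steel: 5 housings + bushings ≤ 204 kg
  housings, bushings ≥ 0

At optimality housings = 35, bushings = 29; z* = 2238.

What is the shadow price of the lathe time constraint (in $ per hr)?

7.5

Check each constraint at x*: inspection 128/140 (slack 12); lathe time 244/244 (tight); steel 204/204 (tight).
Since inspection is not tight, its dual is 0.
Dual feasibility on the basic columns requires 2·y_lathe time + 5·y_steel = 25, 6·y_lathe time + 1·y_steel = 47.
→ y_lathe time = 7.5 and y_steel = 2.
Shadow price of lathe time = 7.5.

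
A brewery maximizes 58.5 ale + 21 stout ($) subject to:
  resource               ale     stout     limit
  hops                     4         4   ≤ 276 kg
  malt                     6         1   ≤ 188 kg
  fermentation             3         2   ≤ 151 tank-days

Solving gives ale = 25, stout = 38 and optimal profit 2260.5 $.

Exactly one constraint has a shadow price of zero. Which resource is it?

hops

hops: 252/276 (slack 24)
malt: 188/188 (binding)
fermentation: 151/151 (binding)
By complementary slackness, a constraint with positive slack has shadow price 0 → hops.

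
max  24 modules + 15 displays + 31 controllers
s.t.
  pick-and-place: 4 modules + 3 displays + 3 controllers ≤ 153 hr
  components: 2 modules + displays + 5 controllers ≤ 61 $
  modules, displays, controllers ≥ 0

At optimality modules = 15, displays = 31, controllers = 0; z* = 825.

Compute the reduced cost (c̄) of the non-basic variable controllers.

-8

Both pick-and-place and components are binding at x*.
From A_Bᵀ y = c: 4·y_pick-and-place + 2·y_components = 24; 3·y_pick-and-place + 1·y_components = 15.
Solving: y_pick-and-place = 3, y_components = 6.
Reduced cost of controllers: c₃ − yᵀa₃ = 31 − (3·3 + 6·5) = 31 − 39 = -8.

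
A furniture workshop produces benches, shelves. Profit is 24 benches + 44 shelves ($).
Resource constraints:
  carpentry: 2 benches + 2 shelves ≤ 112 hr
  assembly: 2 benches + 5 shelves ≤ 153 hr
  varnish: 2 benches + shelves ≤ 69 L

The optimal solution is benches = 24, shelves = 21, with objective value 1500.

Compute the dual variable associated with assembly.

8

Binding: assembly and varnish. Non-binding: carpentry (22 unused).
Slack constraints have shadow price 0 (complementary slackness).
The binding rows give the dual system: 2·y_assembly + 2·y_varnish = 24 and 5·y_assembly + 1·y_varnish = 44.
→ y_assembly = 8 and y_varnish = 4.
Shadow price of assembly = 8.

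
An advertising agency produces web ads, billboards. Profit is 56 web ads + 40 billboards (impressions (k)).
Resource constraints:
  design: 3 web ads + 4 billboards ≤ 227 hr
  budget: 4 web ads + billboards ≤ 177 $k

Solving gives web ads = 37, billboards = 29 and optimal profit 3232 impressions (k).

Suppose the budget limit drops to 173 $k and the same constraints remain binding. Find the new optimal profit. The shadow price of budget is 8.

3200

Δb = -4, so new z* = 3232 + (8)·(-4) = 3232 − 32 = 3200.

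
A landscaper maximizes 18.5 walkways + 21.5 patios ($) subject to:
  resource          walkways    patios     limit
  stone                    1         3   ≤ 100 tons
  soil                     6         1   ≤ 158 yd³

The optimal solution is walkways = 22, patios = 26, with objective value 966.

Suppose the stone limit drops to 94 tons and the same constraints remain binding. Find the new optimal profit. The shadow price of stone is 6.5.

927

Δb = -6, so new z* = 966 + (6.5)·(-6) = 966 − 39 = 927.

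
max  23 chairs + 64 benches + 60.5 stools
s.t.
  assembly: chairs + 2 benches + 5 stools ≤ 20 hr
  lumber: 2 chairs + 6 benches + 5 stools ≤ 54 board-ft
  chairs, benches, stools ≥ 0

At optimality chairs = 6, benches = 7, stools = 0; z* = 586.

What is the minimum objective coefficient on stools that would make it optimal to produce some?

At the optimum: assembly uses 20 of 20 (binding); lumber uses 54 of 54 (binding).
Dual feasibility on the basic columns requires 1·y_assembly + 2·y_lumber = 23, 2·y_assembly + 6·y_lumber = 64.
This yields shadow prices y_assembly = 5, y_lumber = 9.
stools enters the basis when its profit ≥ yᵀa₃ = 5·5 + 9·5 = 70.

70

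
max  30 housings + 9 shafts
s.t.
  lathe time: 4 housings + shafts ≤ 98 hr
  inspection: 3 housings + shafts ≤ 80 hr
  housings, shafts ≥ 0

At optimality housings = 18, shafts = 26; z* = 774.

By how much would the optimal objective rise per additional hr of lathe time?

3

Check each constraint at x*: lathe time 98/98 (tight); inspection 80/80 (tight).
The binding rows give the dual system: 4·y_lathe time + 3·y_inspection = 30 and 1·y_lathe time + 1·y_inspection = 9.
→ y_lathe time = 3 and y_inspection = 6.
Shadow price of lathe time = 3.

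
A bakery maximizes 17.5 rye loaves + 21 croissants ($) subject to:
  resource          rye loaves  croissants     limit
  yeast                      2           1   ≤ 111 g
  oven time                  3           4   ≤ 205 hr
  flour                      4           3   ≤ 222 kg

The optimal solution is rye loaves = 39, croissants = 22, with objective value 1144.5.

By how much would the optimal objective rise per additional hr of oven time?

4.5

At the optimum: yeast uses 100 of 111 (slack = 11); oven time uses 205 of 205 (binding); flour uses 222 of 222 (binding).
Slack constraints have shadow price 0 (complementary slackness).
The binding rows give the dual system: 3·y_oven time + 4·y_flour = 17.5 and 4·y_oven time + 3·y_flour = 21.
This yields shadow prices y_oven time = 4.5, y_flour = 1.
Shadow price of oven time = 4.5.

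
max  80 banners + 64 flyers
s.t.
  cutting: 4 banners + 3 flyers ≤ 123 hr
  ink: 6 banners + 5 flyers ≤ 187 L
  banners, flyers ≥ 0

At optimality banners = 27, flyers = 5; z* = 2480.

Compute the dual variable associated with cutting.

Both cutting and ink are binding at x*.
The binding rows give the dual system: 4·y_cutting + 6·y_ink = 80 and 3·y_cutting + 5·y_ink = 64.
Solving: y_cutting = 8, y_ink = 8.
Shadow price of cutting = 8.

8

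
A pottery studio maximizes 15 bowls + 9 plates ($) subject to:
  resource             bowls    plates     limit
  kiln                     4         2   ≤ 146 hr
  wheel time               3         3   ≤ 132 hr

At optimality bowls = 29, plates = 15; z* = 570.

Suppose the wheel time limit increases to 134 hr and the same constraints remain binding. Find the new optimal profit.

572

At the optimum: kiln uses 146 of 146 (binding); wheel time uses 132 of 132 (binding).
Dual feasibility on the basic columns requires 4·y_kiln + 3·y_wheel time = 15, 2·y_kiln + 3·y_wheel time = 9.
This yields shadow prices y_kiln = 3, y_wheel time = 1.
Δz = y_wheel time·Δb = 1 × (2) = 2, so new z* = 570 + 2 = 572.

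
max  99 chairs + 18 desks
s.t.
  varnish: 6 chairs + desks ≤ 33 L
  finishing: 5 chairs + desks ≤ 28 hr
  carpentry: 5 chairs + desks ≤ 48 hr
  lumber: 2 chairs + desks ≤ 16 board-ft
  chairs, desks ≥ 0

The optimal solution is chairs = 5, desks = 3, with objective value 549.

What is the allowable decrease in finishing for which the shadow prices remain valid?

0.5

Binding constraints: varnish, finishing. The basis is B = [[6,1],[5,1]] with det 1.
Per unit decrease in finishing, x* moves by d = (1, -6).
The basis stays optimal until desks reaches 0; allowable decrease = 0.5 hr.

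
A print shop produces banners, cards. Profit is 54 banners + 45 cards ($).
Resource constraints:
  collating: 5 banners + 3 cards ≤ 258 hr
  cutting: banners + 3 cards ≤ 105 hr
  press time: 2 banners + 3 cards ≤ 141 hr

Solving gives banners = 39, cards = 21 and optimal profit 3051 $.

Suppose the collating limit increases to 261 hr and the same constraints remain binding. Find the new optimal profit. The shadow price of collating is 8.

Δb = 3, so new z* = 3051 + (8)·(3) = 3051 + 24 = 3075.

3075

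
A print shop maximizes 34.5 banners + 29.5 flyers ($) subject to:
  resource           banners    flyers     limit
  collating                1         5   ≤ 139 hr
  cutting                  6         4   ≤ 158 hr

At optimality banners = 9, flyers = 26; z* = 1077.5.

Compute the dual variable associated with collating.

1.5

Both collating and cutting are binding at x*.
Dual feasibility on the basic columns requires 1·y_collating + 6·y_cutting = 34.5, 5·y_collating + 4·y_cutting = 29.5.
Solving: y_collating = 1.5, y_cutting = 5.5.
Shadow price of collating = 1.5.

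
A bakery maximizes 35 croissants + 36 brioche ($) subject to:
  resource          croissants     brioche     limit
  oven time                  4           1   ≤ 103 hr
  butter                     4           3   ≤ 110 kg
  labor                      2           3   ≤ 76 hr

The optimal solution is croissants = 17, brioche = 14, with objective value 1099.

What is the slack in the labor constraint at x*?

labor used = 2·17 + 3·14 = 76; slack = 76 − 76 = 0.

0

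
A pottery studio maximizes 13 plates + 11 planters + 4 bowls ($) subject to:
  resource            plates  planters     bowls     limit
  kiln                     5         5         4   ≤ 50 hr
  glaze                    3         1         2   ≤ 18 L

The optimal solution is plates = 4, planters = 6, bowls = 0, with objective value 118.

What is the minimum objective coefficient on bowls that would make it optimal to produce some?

10

At the optimum: kiln uses 50 of 50 (binding); glaze uses 18 of 18 (binding).
From A_Bᵀ y = c: 5·y_kiln + 3·y_glaze = 13; 5·y_kiln + 1·y_glaze = 11.
Solving: y_kiln = 2, y_glaze = 1.
bowls enters the basis when its profit ≥ yᵀa₃ = 2·4 + 1·2 = 10.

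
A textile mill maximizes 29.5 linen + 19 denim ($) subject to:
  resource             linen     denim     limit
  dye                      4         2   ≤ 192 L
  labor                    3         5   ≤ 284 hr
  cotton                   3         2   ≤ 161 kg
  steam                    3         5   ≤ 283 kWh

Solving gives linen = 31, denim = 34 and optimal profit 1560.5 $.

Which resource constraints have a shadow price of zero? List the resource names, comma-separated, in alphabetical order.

dye: 192/192 (binding)
labor: 263/284 (slack 21)
cotton: 161/161 (binding)
steam: 263/283 (slack 20)
By complementary slackness, a constraint with positive slack has shadow price 0 → labor, steam.

labor, steam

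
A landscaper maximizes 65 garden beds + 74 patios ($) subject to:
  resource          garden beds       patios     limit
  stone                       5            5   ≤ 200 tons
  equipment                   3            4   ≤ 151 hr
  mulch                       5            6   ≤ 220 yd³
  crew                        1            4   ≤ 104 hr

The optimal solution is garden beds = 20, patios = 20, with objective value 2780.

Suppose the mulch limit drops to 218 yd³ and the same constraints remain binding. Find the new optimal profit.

At the optimum: stone uses 200 of 200 (binding); equipment uses 140 of 151 (slack = 11); mulch uses 220 of 220 (binding); crew uses 100 of 104 (slack = 4).
Since equipment, crew are not tight, their duals are 0.
The binding rows give the dual system: 5·y_stone + 5·y_mulch = 65 and 5·y_stone + 6·y_mulch = 74.
This yields shadow prices y_stone = 4, y_mulch = 9.
Δz = y_mulch·Δb = 9 × (-2) = -18, so new z* = 2780 − 18 = 2762.

2762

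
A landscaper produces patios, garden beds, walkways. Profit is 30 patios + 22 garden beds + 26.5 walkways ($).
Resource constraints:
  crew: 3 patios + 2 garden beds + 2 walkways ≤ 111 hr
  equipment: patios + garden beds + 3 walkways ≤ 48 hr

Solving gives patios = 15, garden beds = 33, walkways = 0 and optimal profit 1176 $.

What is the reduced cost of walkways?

-7.5

Both crew and equipment are binding at x*.
Dual feasibility on the basic columns requires 3·y_crew + 1·y_equipment = 30, 2·y_crew + 1·y_equipment = 22.
Solving: y_crew = 8, y_equipment = 6.
Reduced cost of walkways: c₃ − yᵀa₃ = 26.5 − (8·2 + 6·3) = 26.5 − 34 = -7.5.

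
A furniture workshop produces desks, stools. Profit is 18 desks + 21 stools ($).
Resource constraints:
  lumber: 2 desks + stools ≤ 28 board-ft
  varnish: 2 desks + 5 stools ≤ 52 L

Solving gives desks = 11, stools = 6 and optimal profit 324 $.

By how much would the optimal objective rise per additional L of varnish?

At the optimum: lumber uses 28 of 28 (binding); varnish uses 52 of 52 (binding).
The binding rows give the dual system: 2·y_lumber + 2·y_varnish = 18 and 1·y_lumber + 5·y_varnish = 21.
This yields shadow prices y_lumber = 6, y_varnish = 3.
Shadow price of varnish = 3.

3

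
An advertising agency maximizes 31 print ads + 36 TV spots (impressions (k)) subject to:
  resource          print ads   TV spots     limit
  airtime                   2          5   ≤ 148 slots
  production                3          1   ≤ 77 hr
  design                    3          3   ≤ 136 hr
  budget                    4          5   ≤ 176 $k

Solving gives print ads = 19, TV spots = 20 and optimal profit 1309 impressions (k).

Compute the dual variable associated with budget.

7

Check each constraint at x*: airtime 138/148 (slack 10); production 77/77 (tight); design 117/136 (slack 19); budget 176/176 (tight).
Slack constraints have shadow price 0 (complementary slackness).
From A_Bᵀ y = c: 3·y_production + 4·y_budget = 31; 1·y_production + 5·y_budget = 36.
This yields shadow prices y_production = 1, y_budget = 7.
Shadow price of budget = 7.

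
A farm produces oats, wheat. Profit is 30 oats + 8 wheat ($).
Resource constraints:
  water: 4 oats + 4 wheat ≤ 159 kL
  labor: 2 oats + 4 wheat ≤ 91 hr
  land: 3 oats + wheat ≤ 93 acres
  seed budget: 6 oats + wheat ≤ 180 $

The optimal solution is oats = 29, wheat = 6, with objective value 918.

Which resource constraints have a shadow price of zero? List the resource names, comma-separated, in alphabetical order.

water: 140/159 (slack 19)
labor: 82/91 (slack 9)
land: 93/93 (binding)
seed budget: 180/180 (binding)
By complementary slackness, a constraint with positive slack has shadow price 0 → labor, water.

labor, water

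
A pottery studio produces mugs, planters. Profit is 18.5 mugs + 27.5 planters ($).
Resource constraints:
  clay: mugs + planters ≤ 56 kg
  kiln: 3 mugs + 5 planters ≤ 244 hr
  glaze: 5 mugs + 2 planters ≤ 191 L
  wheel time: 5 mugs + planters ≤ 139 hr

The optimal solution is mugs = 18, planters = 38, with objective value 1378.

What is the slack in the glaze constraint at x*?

25

glaze used = 5·18 + 2·38 = 166; slack = 191 − 166 = 25.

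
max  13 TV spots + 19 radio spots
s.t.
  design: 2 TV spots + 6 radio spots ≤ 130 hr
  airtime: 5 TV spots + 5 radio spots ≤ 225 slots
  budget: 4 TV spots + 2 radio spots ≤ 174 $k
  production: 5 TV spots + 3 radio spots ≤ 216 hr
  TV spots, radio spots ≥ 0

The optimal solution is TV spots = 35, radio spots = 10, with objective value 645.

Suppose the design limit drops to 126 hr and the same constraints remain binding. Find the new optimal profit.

Binding: design and airtime. Non-binding: budget (14 unused), production (11 unused).
Since budget, production are not tight, their duals are 0.
From A_Bᵀ y = c: 2·y_design + 5·y_airtime = 13; 6·y_design + 5·y_airtime = 19.
This yields shadow prices y_design = 1.5, y_airtime = 2.
Δz = y_design·Δb = 1.5 × (-4) = -6, so new z* = 645 − 6 = 639.

639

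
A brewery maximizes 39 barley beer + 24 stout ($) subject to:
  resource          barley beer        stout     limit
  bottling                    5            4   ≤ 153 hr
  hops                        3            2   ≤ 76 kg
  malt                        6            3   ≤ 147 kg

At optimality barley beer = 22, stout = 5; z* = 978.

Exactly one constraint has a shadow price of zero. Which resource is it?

bottling: 130/153 (slack 23)
hops: 76/76 (binding)
malt: 147/147 (binding)
By complementary slackness, a constraint with positive slack has shadow price 0 → bottling.

bottling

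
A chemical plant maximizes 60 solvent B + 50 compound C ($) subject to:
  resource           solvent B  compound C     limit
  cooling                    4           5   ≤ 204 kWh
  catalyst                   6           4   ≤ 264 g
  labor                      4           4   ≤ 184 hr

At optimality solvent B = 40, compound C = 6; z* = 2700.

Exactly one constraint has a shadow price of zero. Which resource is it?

cooling: 190/204 (slack 14)
catalyst: 264/264 (binding)
labor: 184/184 (binding)
By complementary slackness, a constraint with positive slack has shadow price 0 → cooling.

cooling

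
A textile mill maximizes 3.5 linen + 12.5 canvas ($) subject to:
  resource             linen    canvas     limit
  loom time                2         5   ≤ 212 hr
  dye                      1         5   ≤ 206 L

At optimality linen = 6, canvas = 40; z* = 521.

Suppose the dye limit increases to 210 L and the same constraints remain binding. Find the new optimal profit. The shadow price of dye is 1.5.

Δb = 4, so new z* = 521 + (1.5)·(4) = 521 + 6 = 527.

527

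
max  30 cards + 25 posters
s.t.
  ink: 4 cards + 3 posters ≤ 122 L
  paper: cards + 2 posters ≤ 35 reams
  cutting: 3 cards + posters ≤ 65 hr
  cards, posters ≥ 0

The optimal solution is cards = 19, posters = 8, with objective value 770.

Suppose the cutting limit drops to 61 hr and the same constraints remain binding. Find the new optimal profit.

At the optimum: ink uses 100 of 122 (slack = 22); paper uses 35 of 35 (binding); cutting uses 65 of 65 (binding).
By complementary slackness, y = 0 for the non-binding constraint.
The binding rows give the dual system: 1·y_paper + 3·y_cutting = 30 and 2·y_paper + 1·y_cutting = 25.
Solving: y_paper = 9, y_cutting = 7.
Δz = y_cutting·Δb = 7 × (-4) = -28, so new z* = 770 − 28 = 742.

742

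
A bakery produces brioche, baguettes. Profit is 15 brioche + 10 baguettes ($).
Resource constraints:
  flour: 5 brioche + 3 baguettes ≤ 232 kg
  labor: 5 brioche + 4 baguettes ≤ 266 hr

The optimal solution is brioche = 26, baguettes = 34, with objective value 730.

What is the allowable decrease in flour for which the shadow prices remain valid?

Binding constraints: flour, labor. The basis is B = [[5,3],[5,4]] with det 5.
Per unit decrease in flour, x* moves by d = (-0.8, 1).
The basis stays optimal until brioche reaches 0; allowable decrease = 32.5 kg.

32.5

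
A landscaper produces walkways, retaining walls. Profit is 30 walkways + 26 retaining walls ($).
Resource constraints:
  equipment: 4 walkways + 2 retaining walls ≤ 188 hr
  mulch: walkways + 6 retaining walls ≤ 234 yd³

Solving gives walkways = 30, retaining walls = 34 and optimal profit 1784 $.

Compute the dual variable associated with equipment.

7

At the optimum: equipment uses 188 of 188 (binding); mulch uses 234 of 234 (binding).
The binding rows give the dual system: 4·y_equipment + 1·y_mulch = 30 and 2·y_equipment + 6·y_mulch = 26.
This yields shadow prices y_equipment = 7, y_mulch = 2.
Shadow price of equipment = 7.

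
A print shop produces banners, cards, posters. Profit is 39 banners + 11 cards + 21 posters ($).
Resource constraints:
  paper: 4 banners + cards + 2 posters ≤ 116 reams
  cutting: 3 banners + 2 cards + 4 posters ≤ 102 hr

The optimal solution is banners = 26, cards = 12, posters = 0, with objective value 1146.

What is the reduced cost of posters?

Check each constraint at x*: paper 116/116 (tight); cutting 102/102 (tight).
From A_Bᵀ y = c: 4·y_paper + 3·y_cutting = 39; 1·y_paper + 2·y_cutting = 11.
This yields shadow prices y_paper = 9, y_cutting = 1.
Reduced cost of posters: c₃ − yᵀa₃ = 21 − (9·2 + 1·4) = 21 − 22 = -1.

-1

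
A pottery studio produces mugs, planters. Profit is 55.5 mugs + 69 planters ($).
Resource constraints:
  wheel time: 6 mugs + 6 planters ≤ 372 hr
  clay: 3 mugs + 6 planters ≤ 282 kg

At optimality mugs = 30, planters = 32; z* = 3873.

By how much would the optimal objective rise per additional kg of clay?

4.5

At the optimum: wheel time uses 372 of 372 (binding); clay uses 282 of 282 (binding).
The binding rows give the dual system: 6·y_wheel time + 3·y_clay = 55.5 and 6·y_wheel time + 6·y_clay = 69.
This yields shadow prices y_wheel time = 7, y_clay = 4.5.
Shadow price of clay = 4.5.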